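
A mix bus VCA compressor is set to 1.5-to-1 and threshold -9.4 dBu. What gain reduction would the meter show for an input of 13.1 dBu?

13.1 dBu exceeds the threshold by 22.5 dB.
At 1.5:1, output sits 22.5/1.5 = 15 dB above threshold.
Gain reduction = 22.5 − 15 = 7.5 dB.

7.5 dB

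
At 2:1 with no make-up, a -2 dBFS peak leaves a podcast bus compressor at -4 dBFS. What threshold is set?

-6 dBFS

Gain reduction = -2 − (-4) = 2 dB; output overshoot = GR / (R − 1) = 2 / 1 = 2 dB.
Threshold = output − output overshoot = -4 − 2 = -6 dBFS.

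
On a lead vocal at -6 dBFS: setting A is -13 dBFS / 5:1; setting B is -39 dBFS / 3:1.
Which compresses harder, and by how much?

A: 7 dB over, compressed to 1.4 dB over, so 5.6 dB of GR.
B: 33 dB over, compressed to 11 dB over, so 22 dB of GR.
B reduces 16.4 dB more.

B, by 16.4 dB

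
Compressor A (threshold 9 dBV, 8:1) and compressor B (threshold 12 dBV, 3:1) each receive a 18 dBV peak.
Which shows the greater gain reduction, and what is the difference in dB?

A: 9 dB over, compressed to 1.125 dB over, so 7.875 dB of GR.
B: 6 dB over, compressed to 2 dB over, so 4 dB of GR.
A reduces 3.875 dB more.

A, by 3.875 dB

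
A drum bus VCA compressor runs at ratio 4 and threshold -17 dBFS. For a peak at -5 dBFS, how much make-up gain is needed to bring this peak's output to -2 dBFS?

Without make-up, output = threshold + overshoot/4 = -17 + 3 = -14 dBFS.
Gap to target: 12 dB.

12 dB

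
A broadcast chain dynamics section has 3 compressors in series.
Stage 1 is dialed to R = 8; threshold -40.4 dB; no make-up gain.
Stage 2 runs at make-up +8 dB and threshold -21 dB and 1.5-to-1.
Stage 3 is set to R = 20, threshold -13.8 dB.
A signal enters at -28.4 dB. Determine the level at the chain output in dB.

Stage 1: -28.4 dB is 12 dB over -40.4 dB; at 8:1 that becomes 1.5 dB over, giving -38.9 dB.
Stage 2: -38.9 dB ≤ -21 dB, so stage 2 doesn't engage; make-up brings it to -30.9 dB.
Stage 3: below threshold (-30.9 ≤ -13.8); passes unchanged; output -30.9 dB.

-30.9 dB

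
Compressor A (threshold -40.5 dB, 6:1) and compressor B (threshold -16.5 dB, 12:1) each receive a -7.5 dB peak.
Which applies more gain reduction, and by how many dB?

A: overshoot 33 dB → output overshoot 5.5 dB → GR 27.5 dB.
B: overshoot 9 dB → output overshoot 0.75 dB → GR 8.25 dB.
A applies 19.25 dB more gain reduction.

A, by 19.25 dB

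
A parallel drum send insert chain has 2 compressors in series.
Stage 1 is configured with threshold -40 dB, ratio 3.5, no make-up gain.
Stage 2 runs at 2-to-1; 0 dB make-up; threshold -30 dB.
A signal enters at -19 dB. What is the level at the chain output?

Stage 1: overshoot 21 dB → 21/3.5 = 6 dB → -34 dB.
Stage 2: -34 dB is at or below the -30 dB threshold — no compression; output -34 dB.

-34 dB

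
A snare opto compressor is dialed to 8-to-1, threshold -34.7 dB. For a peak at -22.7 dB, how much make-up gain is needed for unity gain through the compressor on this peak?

Without make-up, output = threshold + overshoot/8 = -34.7 + 1.5 = -33.2 dB.
Gap to target: 10.5 dB.

10.5 dB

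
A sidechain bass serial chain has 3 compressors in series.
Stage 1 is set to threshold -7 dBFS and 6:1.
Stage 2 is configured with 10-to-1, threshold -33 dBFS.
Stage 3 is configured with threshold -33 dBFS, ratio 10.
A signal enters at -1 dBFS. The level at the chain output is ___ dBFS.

-32.73 dBFS

Stage 1: 6 dB above -7 dBFS, reduced 6:1 to 1 dB above → -6 dBFS.
Stage 2: 27 dB above -33 dBFS, reduced 10:1 to 2.7 dB above → -30.3 dBFS.
Stage 3: overshoot 2.7 dB → 2.7/10 = 0.27 dB → -32.73 dBFS.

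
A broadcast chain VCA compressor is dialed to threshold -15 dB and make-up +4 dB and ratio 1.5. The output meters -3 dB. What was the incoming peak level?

-3 dB

Before make-up, the level was -3 − 4 = -7 dB.
The compressed level sits -7 − (-15) = 8 dB over threshold.
Input overshoot = R × output overshoot = 12 dB → input = -15 + 12 = -3 dB.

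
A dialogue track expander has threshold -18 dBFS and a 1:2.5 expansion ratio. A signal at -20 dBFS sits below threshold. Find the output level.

-23 dBFS

Below threshold, a 1:2.5 expander applies gain = (2.5−1)×(T − x) of attenuation.
(2.5−1) × 2 = 3 dB, so output = -20 − 3 = -23 dBFS.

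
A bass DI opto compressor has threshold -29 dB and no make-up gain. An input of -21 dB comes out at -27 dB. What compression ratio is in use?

4:1

Input overshoot = -21 − (-29) = 8 dB; output overshoot = -27 − (-29) = 2 dB.
Ratio = 8 / 2 = 4.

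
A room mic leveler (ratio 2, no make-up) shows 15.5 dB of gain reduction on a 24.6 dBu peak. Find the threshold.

Input is 31 dB above T (since output overshoot × R = input overshoot: (9.1 − T)·2 = 24.6 − T gives T = -6.4 dBu).
Check: -6.4 + (24.6 − (-6.4))/2 = -6.4 + 15.5 = 9.1 dBu. ✓

-6.4 dBu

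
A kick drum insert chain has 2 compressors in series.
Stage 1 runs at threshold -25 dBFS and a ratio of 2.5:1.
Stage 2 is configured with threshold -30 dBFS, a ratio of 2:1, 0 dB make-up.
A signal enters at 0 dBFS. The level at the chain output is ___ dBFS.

-22.5 dBFS

Stage 1: overshoot 25 dB → 25/2.5 = 10 dB → -15 dBFS.
Stage 2: overshoot 15 dB → 15/2 = 7.5 dB → -22.5 dBFS.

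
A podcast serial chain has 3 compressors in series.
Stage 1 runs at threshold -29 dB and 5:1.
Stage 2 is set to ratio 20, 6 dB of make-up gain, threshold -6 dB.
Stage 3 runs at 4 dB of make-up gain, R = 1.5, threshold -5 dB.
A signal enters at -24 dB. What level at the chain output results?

Stage 1: 5 dB above -29 dB, reduced 5:1 to 1 dB above → -28 dB.
Stage 2: -28 dB ≤ -6 dB, so stage 2 doesn't engage; make-up brings it to -22 dB.
Stage 3: -22 dB ≤ -5 dB, so stage 3 doesn't engage; make-up brings it to -18 dB.

-18 dB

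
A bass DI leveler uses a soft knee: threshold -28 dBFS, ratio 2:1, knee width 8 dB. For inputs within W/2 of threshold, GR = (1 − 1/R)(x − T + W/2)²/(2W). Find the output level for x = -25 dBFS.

-26.53125 dBFS

x − T + W/2 = -25 − (-28) + 4 = 7.
GR = (1 − 1/2) × 7² / 16 = 0.5 × 49 / 16 = 1.53125 dB.
Output = -25 − 1.53125 = -26.53125 dBFS.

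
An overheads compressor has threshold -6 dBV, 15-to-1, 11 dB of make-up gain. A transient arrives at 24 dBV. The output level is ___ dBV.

7 dBV

The input is 30 dB above the -6 dBV threshold.
15:1 compression reduces that to 30/15 = 2 dB over.
Output = -6 + 2 = -4 dBV; make-up adds 11 dB, giving 7 dBV.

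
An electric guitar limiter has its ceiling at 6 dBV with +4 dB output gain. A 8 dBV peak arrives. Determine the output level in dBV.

10 dBV

At ∞:1, everything above 6 dBV is held at the ceiling.
Output gain then adds 4 dB: 6 + 4 = 10 dBV.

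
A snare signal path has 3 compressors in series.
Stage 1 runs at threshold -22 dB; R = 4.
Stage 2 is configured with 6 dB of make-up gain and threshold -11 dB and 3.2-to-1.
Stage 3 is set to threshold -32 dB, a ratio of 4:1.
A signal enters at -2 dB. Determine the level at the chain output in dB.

-26.75 dB

Stage 1: overshoot 20 dB → 20/4 = 5 dB → -17 dB.
Stage 2: -17 dB is at or below the -11 dB threshold — no compression; make-up brings it to -11 dB.
Stage 3: overshoot 21 dB → 21/4 = 5.25 dB → -26.75 dB.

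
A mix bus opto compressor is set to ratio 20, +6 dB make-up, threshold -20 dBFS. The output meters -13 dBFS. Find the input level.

0 dBFS

Before make-up, the level was -13 − 6 = -19 dBFS.
The compressed level sits -19 − (-20) = 1 dB over threshold.
Input overshoot = R × output overshoot = 20 dB → input = -20 + 20 = 0 dBFS.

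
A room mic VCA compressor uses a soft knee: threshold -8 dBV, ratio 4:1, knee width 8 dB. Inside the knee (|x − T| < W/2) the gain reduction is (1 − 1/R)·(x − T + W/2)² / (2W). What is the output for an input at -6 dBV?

-7.6875 dBV

x − T + W/2 = -6 − (-8) + 4 = 6.
GR = (1 − 1/4) × 6² / 16 = 0.75 × 36 / 16 = 1.6875 dB.
Output = -6 − 1.6875 = -7.6875 dBV.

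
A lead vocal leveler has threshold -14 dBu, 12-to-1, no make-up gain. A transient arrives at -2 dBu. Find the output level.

The input is 12 dB above the -14 dBu threshold.
At 12:1 the overshoot is divided by 12, leaving 1 dB above threshold.
Output = -14 + 1 = -13 dBu.

-13 dBu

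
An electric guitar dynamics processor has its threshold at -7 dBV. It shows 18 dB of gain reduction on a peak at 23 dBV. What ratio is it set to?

2.5:1

Input overshoot = 23 − (-7) = 30 dB.
Output overshoot = 30 − 18 = 12 dB.
Ratio = input overshoot / output overshoot = 30 / 12 = 2.5.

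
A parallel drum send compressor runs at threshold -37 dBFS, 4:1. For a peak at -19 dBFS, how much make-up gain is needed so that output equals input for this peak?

13.5 dB

Overshoot 18 dB → 18/4 = 4.5 dB after compression, so the compressed level is -37 + 4.5 = -32.5 dBFS.
Make-up = target − compressed = -19 − (-32.5) = 13.5 dB.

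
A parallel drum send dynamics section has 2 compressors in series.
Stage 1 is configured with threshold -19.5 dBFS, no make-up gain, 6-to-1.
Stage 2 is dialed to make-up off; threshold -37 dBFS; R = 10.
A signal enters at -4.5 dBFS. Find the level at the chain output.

-35 dBFS

Stage 1: -4.5 dBFS is 15 dB over -19.5 dBFS; at 6:1 that becomes 2.5 dB over, giving -17 dBFS.
Stage 2: overshoot 20 dB → 20/10 = 2 dB → -35 dBFS.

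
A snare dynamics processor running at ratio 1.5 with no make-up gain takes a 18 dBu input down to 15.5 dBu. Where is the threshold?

Gain reduction = 18 − 15.5 = 2.5 dB; output overshoot = GR / (R − 1) = 2.5 / 0.5 = 5 dB.
Threshold = output − output overshoot = 15.5 − 5 = 10.5 dBu.

10.5 dBu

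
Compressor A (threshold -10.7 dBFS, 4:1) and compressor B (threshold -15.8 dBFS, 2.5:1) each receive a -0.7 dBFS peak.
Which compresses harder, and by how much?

B, by 1.56 dB

A: overshoot 10 dB → output overshoot 2.5 dB → GR 7.5 dB.
B: overshoot 15.1 dB → output overshoot 6.04 dB → GR 9.06 dB.
B applies 1.56 dB more gain reduction.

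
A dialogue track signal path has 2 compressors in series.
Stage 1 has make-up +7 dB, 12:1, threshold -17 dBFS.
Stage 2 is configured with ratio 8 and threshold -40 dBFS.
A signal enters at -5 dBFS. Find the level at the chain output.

Stage 1: 12 dB above -17 dBFS, reduced 12:1 to 1 dB above → -16 dBFS; +7 dB make-up → -9 dBFS.
Stage 2: -9 dBFS is 31 dB over -40 dBFS; at 8:1 that becomes 3.875 dB over, giving -36.125 dBFS.

-36.125 dBFS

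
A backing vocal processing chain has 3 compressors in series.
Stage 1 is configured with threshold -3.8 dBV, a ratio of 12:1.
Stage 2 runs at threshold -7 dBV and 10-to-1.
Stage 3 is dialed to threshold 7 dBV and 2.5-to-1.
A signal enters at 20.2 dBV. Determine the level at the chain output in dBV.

Stage 1: 24 dB above -3.8 dBV, reduced 12:1 to 2 dB above → -1.8 dBV.
Stage 2: 5.2 dB above -7 dBV, reduced 10:1 to 0.52 dB above → -6.48 dBV.
Stage 3: -6.48 dBV ≤ 7 dBV, so stage 3 doesn't engage; output -6.48 dBV.

-6.48 dBV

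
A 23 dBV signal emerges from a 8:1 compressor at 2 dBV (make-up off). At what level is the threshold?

Let T be the threshold. Output overshoot = (input overshoot)/R, so 2 − T = (23 − T)/8.
8·(2 − T) = 23 − T → 7·T = 16 − 23 = -7.
T = -7/7 = -1 dBV.

-1 dBV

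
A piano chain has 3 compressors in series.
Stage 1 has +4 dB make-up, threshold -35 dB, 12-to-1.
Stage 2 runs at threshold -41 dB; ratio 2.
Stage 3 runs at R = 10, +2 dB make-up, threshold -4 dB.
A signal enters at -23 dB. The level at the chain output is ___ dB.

-33.5 dB

Stage 1: -23 dB is 12 dB over -35 dB; at 12:1 that becomes 1 dB over, giving -34 dB; +4 dB make-up → -30 dB.
Stage 2: -30 dB is 11 dB over -41 dB; at 2:1 that becomes 5.5 dB over, giving -35.5 dB.
Stage 3: -35.5 dB is at or below the -4 dB threshold — no compression; make-up brings it to -33.5 dB.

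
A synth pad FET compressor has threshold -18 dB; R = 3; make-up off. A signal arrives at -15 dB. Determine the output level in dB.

-17 dB

-15 dB sits 3 dB over threshold.
At 3:1 the overshoot is divided by 3, leaving 1 dB above threshold.
That puts the output at -17 dB.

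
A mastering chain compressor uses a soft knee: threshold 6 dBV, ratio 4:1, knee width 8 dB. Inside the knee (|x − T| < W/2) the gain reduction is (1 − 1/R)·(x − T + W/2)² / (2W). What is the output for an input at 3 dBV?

x − T + W/2 = 3 − 6 + 4 = 1.
GR = (1 − 1/4) × 1² / 16 = 0.75 × 1 / 16 = 0.046875 dB.
Output = 3 − 0.046875 = 2.953125 dBV.

2.953125 dBV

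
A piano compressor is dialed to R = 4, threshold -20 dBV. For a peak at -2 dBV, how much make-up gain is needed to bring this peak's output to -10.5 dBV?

Overshoot 18 dB → 18/4 = 4.5 dB after compression, so the compressed level is -20 + 4.5 = -15.5 dBV.
Make-up = target − compressed = -10.5 − (-15.5) = 5 dB.

5 dB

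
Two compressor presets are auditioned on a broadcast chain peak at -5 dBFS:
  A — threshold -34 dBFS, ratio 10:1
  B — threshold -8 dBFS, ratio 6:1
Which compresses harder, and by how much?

A, by 23.6 dB

A: overshoot 29 dB → output overshoot 2.9 dB → GR 26.1 dB.
B: overshoot 3 dB → output overshoot 0.5 dB → GR 2.5 dB.
A reduces 23.6 dB more.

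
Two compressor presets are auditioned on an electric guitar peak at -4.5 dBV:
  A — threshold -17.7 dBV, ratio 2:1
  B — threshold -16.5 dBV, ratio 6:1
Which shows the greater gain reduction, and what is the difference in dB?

A: overshoot 13.2 dB → output overshoot 6.6 dB → GR 6.6 dB.
B: overshoot 12 dB → output overshoot 2 dB → GR 10 dB.
Difference: 3.4 dB in favour of B.

B, by 3.4 dB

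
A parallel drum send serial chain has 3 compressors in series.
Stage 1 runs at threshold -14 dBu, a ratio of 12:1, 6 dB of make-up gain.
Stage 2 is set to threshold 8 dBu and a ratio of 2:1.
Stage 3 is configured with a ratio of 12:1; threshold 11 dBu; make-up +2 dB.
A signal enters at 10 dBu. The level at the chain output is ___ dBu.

Stage 1: overshoot 24 dB → 24/12 = 2 dB → -12 dBu; +6 dB make-up → -6 dBu.
Stage 2: below threshold (-6 ≤ 8); passes unchanged; output -6 dBu.
Stage 3: -6 dBu ≤ 11 dBu, so stage 3 doesn't engage; make-up brings it to -4 dBu.

-4 dBu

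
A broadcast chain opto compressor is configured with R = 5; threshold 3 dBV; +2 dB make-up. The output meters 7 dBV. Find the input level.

13 dBV

Before make-up, the level was 7 − 2 = 5 dBV.
That's 2 dB above the 3 dBV threshold.
Undo the ratio: input overshoot = 2 × 5 = 10 dB, giving input = 13 dBV.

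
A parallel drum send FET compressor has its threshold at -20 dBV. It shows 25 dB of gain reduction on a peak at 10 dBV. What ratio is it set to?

6:1

Input overshoot = 10 − (-20) = 30 dB.
Output overshoot = 30 − 25 = 5 dB.
Ratio = input overshoot / output overshoot = 30 / 5 = 6.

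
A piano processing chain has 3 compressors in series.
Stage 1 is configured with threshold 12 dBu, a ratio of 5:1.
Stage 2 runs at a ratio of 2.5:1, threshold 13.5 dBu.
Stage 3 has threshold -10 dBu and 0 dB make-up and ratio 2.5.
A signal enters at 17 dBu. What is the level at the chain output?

-0.8 dBu

Stage 1: 17 dBu is 5 dB over 12 dBu; at 5:1 that becomes 1 dB over, giving 13 dBu.
Stage 2: below threshold (13 ≤ 13.5); passes unchanged; output 13 dBu.
Stage 3: 23 dB above -10 dBu, reduced 2.5:1 to 9.2 dB above → -0.8 dBu.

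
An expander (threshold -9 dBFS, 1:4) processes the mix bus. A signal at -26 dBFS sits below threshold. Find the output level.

-77 dBFS

Below threshold, a 1:4 expander applies gain = (4−1)×(T − x) of attenuation.
(4−1) × 17 = 51 dB, so output = -26 − 51 = -77 dBFS.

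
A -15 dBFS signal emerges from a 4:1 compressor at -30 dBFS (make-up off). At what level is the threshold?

-35 dBFS

Input is 20 dB above T (since output overshoot × R = input overshoot: (-30 − T)·4 = -15 − T gives T = -35 dBFS).
Check: -35 + (-15 − (-35))/4 = -35 + 5 = -30 dBFS. ✓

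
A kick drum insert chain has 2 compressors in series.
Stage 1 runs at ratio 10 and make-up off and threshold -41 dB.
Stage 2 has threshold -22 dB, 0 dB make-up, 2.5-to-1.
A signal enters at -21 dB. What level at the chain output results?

-39 dB

Stage 1: 20 dB above -41 dB, reduced 10:1 to 2 dB above → -39 dB.
Stage 2: -39 dB is at or below the -22 dB threshold — no compression; output -39 dB.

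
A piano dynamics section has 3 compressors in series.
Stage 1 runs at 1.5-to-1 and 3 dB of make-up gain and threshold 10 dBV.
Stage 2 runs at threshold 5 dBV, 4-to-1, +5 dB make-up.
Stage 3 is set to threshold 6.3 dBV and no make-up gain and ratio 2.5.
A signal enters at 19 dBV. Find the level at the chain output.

Stage 1: overshoot 9 dB → 9/1.5 = 6 dB → 16 dBV; +3 dB make-up → 19 dBV.
Stage 2: 14 dB above 5 dBV, reduced 4:1 to 3.5 dB above → 8.5 dBV; +5 dB make-up → 13.5 dBV.
Stage 3: 7.2 dB above 6.3 dBV, reduced 2.5:1 to 2.88 dB above → 9.18 dBV.

9.18 dBV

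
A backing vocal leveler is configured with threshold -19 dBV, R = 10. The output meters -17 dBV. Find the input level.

The compressed level sits -17 − (-19) = 2 dB over threshold.
Input overshoot = R × output overshoot = 20 dB → input = -19 + 20 = 1 dBV.

1 dBV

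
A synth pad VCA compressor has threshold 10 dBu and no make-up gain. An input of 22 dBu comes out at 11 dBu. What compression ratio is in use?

Input overshoot = 22 − 10 = 12 dB; output overshoot = 11 − 10 = 1 dB.
Ratio = 12 / 1 = 12.

12:1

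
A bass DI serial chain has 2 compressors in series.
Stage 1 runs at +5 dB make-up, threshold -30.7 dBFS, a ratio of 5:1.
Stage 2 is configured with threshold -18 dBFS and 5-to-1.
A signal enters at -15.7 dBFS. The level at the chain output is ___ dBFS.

-22.7 dBFS

Stage 1: -15.7 dBFS is 15 dB over -30.7 dBFS; at 5:1 that becomes 3 dB over, giving -27.7 dBFS; +5 dB make-up → -22.7 dBFS.
Stage 2: below threshold (-22.7 ≤ -18); passes unchanged; output -22.7 dBFS.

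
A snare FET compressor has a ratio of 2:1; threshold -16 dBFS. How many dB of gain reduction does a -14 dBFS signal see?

-14 dBFS exceeds the threshold by 2 dB.
At 2:1, output sits 2/2 = 1 dB above threshold.
So the signal is attenuated by 2 − 1 = 1 dB.

1 dB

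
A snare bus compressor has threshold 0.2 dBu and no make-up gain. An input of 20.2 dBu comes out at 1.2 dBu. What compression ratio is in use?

20:1

Input overshoot = 20.2 − 0.2 = 20 dB; output overshoot = 1.2 − 0.2 = 1 dB.
Ratio = 20 / 1 = 20.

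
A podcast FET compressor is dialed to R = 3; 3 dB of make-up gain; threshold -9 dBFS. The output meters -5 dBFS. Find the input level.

-6 dBFS

Stripping the +3 dB make-up gives -8 dBFS at the gain stage.
That's 1 dB above the -9 dBFS threshold.
Input overshoot = R × output overshoot = 3 dB → input = -9 + 3 = -6 dBFS.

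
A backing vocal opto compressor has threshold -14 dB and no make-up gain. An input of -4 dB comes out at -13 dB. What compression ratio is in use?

10:1

Input overshoot = -4 − (-14) = 10 dB; output overshoot = -13 − (-14) = 1 dB.
Ratio = 10 / 1 = 10.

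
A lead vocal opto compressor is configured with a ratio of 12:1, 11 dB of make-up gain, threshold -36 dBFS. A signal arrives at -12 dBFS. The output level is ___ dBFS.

Overshoot: -12 − (-36) = 24 dB.
12:1 compression reduces that to 24/12 = 2 dB over.
Output = -36 + 2 = -34 dBFS; make-up adds 11 dB, giving -23 dBFS.

-23 dBFS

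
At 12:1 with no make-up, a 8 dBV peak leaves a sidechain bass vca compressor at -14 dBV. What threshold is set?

Input is 24 dB above T (since output overshoot × R = input overshoot: (-14 − T)·12 = 8 − T gives T = -16 dBV).
Check: -16 + (8 − (-16))/12 = -16 + 2 = -14 dBV. ✓

-16 dBV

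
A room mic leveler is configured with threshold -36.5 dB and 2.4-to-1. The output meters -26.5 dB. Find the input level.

-12.5 dB

That's 10 dB above the -36.5 dB threshold.
Undo the ratio: input overshoot = 10 × 2.4 = 24 dB, giving input = -12.5 dB.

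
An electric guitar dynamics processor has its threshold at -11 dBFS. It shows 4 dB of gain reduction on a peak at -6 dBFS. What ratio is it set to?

5:1

Input overshoot = -6 − (-11) = 5 dB.
Output overshoot = 5 − 4 = 1 dB.
Ratio = input overshoot / output overshoot = 5 / 1 = 5.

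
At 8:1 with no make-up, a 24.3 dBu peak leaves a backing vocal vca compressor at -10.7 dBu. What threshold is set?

Input is 40 dB above T (since output overshoot × R = input overshoot: (-10.7 − T)·8 = 24.3 − T gives T = -15.7 dBu).
Check: -15.7 + (24.3 − (-15.7))/8 = -15.7 + 5 = -10.7 dBu. ✓

-15.7 dBu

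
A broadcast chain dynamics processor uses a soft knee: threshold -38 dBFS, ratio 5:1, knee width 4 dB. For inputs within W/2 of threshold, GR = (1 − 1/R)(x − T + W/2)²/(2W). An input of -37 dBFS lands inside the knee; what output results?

-37.9 dBFS

x − T + W/2 = -37 − (-38) + 2 = 3.
GR = (1 − 1/5) × 3² / 8 = 0.8 × 9 / 8 = 0.9 dB.
Output = -37 − 0.9 = -37.9 dBFS.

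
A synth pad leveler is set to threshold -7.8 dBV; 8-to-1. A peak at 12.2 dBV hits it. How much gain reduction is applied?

17.5 dB

Overshoot = 12.2 − (-7.8) = 20 dB.
At 8:1, output sits 20/8 = 2.5 dB above threshold.
So the signal is attenuated by 20 − 2.5 = 17.5 dB.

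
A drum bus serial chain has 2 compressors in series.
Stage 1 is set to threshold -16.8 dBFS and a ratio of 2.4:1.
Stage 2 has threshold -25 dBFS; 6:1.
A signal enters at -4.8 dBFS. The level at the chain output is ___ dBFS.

-22.8 dBFS

Stage 1: 12 dB above -16.8 dBFS, reduced 2.4:1 to 5 dB above → -11.8 dBFS.
Stage 2: 13.2 dB above -25 dBFS, reduced 6:1 to 2.2 dB above → -22.8 dBFS.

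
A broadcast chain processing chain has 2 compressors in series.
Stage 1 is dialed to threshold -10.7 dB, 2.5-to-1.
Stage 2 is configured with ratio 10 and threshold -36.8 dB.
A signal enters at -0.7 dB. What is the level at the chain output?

Stage 1: 10 dB above -10.7 dB, reduced 2.5:1 to 4 dB above → -6.7 dB.
Stage 2: overshoot 30.1 dB → 30.1/10 = 3.01 dB → -33.79 dB.

-33.79 dB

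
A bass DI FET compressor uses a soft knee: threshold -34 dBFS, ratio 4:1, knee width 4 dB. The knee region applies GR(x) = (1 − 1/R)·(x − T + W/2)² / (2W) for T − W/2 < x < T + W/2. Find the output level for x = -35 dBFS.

-35.09375 dBFS

x − T + W/2 = -35 − (-34) + 2 = 1.
GR = (1 − 1/4) × 1² / 8 = 0.75 × 1 / 8 = 0.09375 dB.
Output = -35 − 0.09375 = -35.09375 dBFS.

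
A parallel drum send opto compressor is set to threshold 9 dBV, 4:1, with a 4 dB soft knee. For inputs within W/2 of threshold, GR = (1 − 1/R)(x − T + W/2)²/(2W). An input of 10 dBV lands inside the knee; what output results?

9.15625 dBV

x − T + W/2 = 10 − 9 + 2 = 3.
GR = (1 − 1/4) × 3² / 8 = 0.75 × 9 / 8 = 0.84375 dB.
Output = 10 − 0.84375 = 9.15625 dBV.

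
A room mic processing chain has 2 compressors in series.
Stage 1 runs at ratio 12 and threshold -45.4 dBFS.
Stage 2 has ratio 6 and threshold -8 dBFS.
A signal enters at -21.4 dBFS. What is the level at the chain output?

Stage 1: -21.4 dBFS is 24 dB over -45.4 dBFS; at 12:1 that becomes 2 dB over, giving -43.4 dBFS.
Stage 2: below threshold (-43.4 ≤ -8); passes unchanged; output -43.4 dBFS.

-43.4 dBFS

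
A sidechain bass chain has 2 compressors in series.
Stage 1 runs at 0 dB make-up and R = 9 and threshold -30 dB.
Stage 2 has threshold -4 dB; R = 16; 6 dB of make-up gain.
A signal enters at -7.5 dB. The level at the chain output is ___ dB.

Stage 1: overshoot 22.5 dB → 22.5/9 = 2.5 dB → -27.5 dB.
Stage 2: -27.5 dB is at or below the -4 dB threshold — no compression; make-up brings it to -21.5 dB.

-21.5 dB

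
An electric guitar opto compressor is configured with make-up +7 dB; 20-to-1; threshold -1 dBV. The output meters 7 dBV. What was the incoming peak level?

19 dBV

Before make-up, the level was 7 − 7 = 0 dBV.
The compressed level sits 0 − (-1) = 1 dB over threshold.
Input overshoot = R × output overshoot = 20 dB → input = -1 + 20 = 19 dBV.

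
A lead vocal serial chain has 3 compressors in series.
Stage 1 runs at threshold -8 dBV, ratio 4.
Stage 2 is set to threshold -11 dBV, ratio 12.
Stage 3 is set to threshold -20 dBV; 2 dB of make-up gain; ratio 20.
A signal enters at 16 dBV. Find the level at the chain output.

Stage 1: 24 dB above -8 dBV, reduced 4:1 to 6 dB above → -2 dBV.
Stage 2: overshoot 9 dB → 9/12 = 0.75 dB → -10.25 dBV.
Stage 3: -10.25 dBV is 9.75 dB over -20 dBV; at 20:1 that becomes 0.4875 dB over, giving -19.5125 dBV; +2 dB make-up → -17.5125 dBV.

-17.5125 dBV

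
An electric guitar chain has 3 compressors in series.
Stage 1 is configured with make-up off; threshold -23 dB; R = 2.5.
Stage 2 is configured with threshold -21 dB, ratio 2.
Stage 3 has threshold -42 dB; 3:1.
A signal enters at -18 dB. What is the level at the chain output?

Stage 1: -18 dB is 5 dB over -23 dB; at 2.5:1 that becomes 2 dB over, giving -21 dB.
Stage 2: below threshold (-21 ≤ -21); passes unchanged; output -21 dB.
Stage 3: -21 dB is 21 dB over -42 dB; at 3:1 that becomes 7 dB over, giving -35 dB.

-35 dB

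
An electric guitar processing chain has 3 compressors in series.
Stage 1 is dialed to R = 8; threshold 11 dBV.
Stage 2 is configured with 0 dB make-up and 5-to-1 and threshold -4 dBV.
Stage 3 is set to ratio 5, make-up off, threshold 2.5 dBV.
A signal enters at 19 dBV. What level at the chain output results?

-0.8 dBV

Stage 1: 19 dBV is 8 dB over 11 dBV; at 8:1 that becomes 1 dB over, giving 12 dBV.
Stage 2: 16 dB above -4 dBV, reduced 5:1 to 3.2 dB above → -0.8 dBV.
Stage 3: -0.8 dBV is at or below the 2.5 dBV threshold — no compression; output -0.8 dBV.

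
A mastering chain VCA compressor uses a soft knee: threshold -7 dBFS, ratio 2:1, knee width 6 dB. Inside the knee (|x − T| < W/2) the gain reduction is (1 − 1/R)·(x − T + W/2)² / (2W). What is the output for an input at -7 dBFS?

-7.375 dBFS

x − T + W/2 = -7 − (-7) + 3 = 3.
GR = (1 − 1/2) × 3² / 12 = 0.5 × 9 / 12 = 0.375 dB.
Output = -7 − 0.375 = -7.375 dBFS.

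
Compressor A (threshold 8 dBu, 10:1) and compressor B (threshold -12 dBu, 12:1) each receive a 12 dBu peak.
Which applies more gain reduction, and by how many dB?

B, by 18.4 dB

A: 4 dB over, compressed to 0.4 dB over, so 3.6 dB of GR.
B: 24 dB over, compressed to 2 dB over, so 22 dB of GR.
B applies 18.4 dB more gain reduction.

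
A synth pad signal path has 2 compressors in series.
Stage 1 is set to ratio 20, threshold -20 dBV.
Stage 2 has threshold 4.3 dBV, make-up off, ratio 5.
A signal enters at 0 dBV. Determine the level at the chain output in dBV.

Stage 1: overshoot 20 dB → 20/20 = 1 dB → -19 dBV.
Stage 2: below threshold (-19 ≤ 4.3); passes unchanged; output -19 dBV.

-19 dBV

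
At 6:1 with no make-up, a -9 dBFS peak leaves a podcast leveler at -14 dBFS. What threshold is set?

Input is 6 dB above T (since output overshoot × R = input overshoot: (-14 − T)·6 = -9 − T gives T = -15 dBFS).
Check: -15 + (-9 − (-15))/6 = -15 + 1 = -14 dBFS. ✓

-15 dBFS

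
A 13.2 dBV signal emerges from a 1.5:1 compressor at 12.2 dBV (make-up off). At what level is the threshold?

Input is 3 dB above T (since output overshoot × R = input overshoot: (12.2 − T)·1.5 = 13.2 − T gives T = 10.2 dBV).
Check: 10.2 + (13.2 − 10.2)/1.5 = 10.2 + 2 = 12.2 dBV. ✓

10.2 dBV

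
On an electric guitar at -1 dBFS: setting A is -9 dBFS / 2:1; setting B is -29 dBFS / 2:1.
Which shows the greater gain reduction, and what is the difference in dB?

B, by 10 dB

A: overshoot 8 dB → output overshoot 4 dB → GR 4 dB.
B: overshoot 28 dB → output overshoot 14 dB → GR 14 dB.
Difference: 10 dB in favour of B.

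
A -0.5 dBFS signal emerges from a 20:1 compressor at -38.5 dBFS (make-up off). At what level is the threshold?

Gain reduction = -0.5 − (-38.5) = 38 dB; output overshoot = GR / (R − 1) = 38 / 19 = 2 dB.
Threshold = output − output overshoot = -38.5 − 2 = -40.5 dBFS.

-40.5 dBFS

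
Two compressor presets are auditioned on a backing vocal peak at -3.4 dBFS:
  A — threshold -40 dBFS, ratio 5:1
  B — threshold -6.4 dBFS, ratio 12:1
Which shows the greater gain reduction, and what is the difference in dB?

A, by 26.53 dB

A: overshoot 36.6 dB → output overshoot 7.32 dB → GR 29.28 dB.
B: overshoot 3 dB → output overshoot 0.25 dB → GR 2.75 dB.
A reduces 26.53 dB more.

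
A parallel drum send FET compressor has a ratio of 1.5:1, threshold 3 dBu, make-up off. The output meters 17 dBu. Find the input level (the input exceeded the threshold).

That's 14 dB above the 3 dBu threshold.
Undo the ratio: input overshoot = 14 × 1.5 = 21 dB, giving input = 24 dBu.

24 dBu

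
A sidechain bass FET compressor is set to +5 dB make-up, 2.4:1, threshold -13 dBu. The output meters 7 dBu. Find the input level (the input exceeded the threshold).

23 dBu

Stripping the +5 dB make-up gives 2 dBu at the gain stage.
The compressed level sits 2 − (-13) = 15 dB over threshold.
Input overshoot = R × output overshoot = 36 dB → input = -13 + 36 = 23 dBu.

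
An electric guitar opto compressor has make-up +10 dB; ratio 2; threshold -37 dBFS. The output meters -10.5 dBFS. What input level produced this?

-4 dBFS

Remove make-up: -10.5 − 10 = -20.5 dBFS.
Post-compression overshoot = -20.5 − (-37) = 16.5 dB.
Input overshoot = R × output overshoot = 33 dB → input = -37 + 33 = -4 dBFS.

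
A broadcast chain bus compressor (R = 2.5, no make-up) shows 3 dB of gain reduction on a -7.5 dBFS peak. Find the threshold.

-12.5 dBFS

Let T be the threshold. Output overshoot = (input overshoot)/R, so -10.5 − T = (-7.5 − T)/2.5.
2.5·(-10.5 − T) = -7.5 − T → 1.5·T = -26.25 − (-7.5) = -18.75.
T = -18.75/1.5 = -12.5 dBFS.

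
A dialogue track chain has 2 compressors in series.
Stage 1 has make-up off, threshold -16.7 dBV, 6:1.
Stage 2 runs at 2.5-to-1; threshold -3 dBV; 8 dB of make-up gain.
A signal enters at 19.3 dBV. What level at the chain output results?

-2.7 dBV

Stage 1: overshoot 36 dB → 36/6 = 6 dB → -10.7 dBV.
Stage 2: -10.7 dBV is at or below the -3 dBV threshold — no compression; make-up brings it to -2.7 dBV.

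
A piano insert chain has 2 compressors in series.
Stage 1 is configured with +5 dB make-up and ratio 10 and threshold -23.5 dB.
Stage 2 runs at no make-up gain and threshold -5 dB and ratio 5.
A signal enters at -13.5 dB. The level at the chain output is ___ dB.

Stage 1: overshoot 10 dB → 10/10 = 1 dB → -22.5 dB; +5 dB make-up → -17.5 dB.
Stage 2: -17.5 dB is at or below the -5 dB threshold — no compression; output -17.5 dB.

-17.5 dB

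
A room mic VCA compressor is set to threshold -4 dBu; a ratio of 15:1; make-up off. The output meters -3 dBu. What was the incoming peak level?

11 dBu

The compressed level sits -3 − (-4) = 1 dB over threshold.
Input overshoot = R × output overshoot = 15 dB → input = -4 + 15 = 11 dBu.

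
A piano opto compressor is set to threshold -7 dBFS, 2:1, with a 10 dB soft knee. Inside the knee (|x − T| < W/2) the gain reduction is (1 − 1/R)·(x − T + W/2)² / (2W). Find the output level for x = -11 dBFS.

x − T + W/2 = -11 − (-7) + 5 = 1.
GR = (1 − 1/2) × 1² / 20 = 0.5 × 1 / 20 = 0.025 dB.
Output = -11 − 0.025 = -11.025 dBFS.

-11.025 dBFS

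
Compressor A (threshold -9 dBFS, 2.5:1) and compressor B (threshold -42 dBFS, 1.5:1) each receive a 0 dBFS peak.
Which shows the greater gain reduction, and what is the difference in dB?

A: 9 dB over, compressed to 3.6 dB over, so 5.4 dB of GR.
B: 42 dB over, compressed to 28 dB over, so 14 dB of GR.
Difference: 8.6 dB in favour of B.

B, by 8.6 dB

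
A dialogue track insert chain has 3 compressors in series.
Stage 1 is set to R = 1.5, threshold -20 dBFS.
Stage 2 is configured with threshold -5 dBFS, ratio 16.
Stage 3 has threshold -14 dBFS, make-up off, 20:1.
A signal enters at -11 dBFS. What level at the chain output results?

-14 dBFS

Stage 1: -11 dBFS is 9 dB over -20 dBFS; at 1.5:1 that becomes 6 dB over, giving -14 dBFS.
Stage 2: -14 dBFS ≤ -5 dBFS, so stage 2 doesn't engage; output -14 dBFS.
Stage 3: below threshold (-14 ≤ -14); passes unchanged; output -14 dBFS.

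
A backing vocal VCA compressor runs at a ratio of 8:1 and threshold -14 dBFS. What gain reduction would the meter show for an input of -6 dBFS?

7 dB

Overshoot = -6 − (-14) = 8 dB.
A 8:1 ratio leaves 1 dB of that excess.
GR = overshoot in − overshoot out = 8 − 1 = 7 dB.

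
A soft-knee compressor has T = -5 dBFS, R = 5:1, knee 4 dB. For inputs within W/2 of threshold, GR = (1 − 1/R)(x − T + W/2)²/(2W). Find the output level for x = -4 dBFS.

x − T + W/2 = -4 − (-5) + 2 = 3.
GR = (1 − 1/5) × 3² / 8 = 0.8 × 9 / 8 = 0.9 dB.
Output = -4 − 0.9 = -4.9 dBFS.

-4.9 dBFS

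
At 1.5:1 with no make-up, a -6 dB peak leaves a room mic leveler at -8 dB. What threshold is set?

-12 dB

Gain reduction = -6 − (-8) = 2 dB; output overshoot = GR / (R − 1) = 2 / 0.5 = 4 dB.
Threshold = output − output overshoot = -8 − 4 = -12 dB.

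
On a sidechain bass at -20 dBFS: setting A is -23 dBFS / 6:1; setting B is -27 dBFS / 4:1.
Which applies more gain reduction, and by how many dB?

A: GR = 3 − 3/6 = 2.5 dB.
B: GR = 7 − 7/4 = 5.25 dB.
B applies 2.75 dB more gain reduction.

B, by 2.75 dB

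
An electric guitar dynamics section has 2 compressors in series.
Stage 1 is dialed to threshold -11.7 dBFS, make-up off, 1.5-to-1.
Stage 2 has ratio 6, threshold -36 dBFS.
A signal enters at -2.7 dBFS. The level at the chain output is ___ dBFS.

-30.95 dBFS

Stage 1: 9 dB above -11.7 dBFS, reduced 1.5:1 to 6 dB above → -5.7 dBFS.
Stage 2: -5.7 dBFS is 30.3 dB over -36 dBFS; at 6:1 that becomes 5.05 dB over, giving -30.95 dBFS.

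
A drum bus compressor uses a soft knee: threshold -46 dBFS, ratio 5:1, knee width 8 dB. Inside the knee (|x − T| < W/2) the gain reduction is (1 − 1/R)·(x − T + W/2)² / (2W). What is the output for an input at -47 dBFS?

x − T + W/2 = -47 − (-46) + 4 = 3.
GR = (1 − 1/5) × 3² / 16 = 0.8 × 9 / 16 = 0.45 dB.
Output = -47 − 0.45 = -47.45 dBFS.

-47.45 dBFS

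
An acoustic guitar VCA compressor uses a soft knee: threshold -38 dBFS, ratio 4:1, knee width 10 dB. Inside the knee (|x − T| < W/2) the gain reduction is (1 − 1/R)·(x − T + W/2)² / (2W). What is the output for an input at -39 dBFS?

-39.6 dBFS

x − T + W/2 = -39 − (-38) + 5 = 4.
GR = (1 − 1/4) × 4² / 20 = 0.75 × 16 / 20 = 0.6 dB.
Output = -39 − 0.6 = -39.6 dBFS.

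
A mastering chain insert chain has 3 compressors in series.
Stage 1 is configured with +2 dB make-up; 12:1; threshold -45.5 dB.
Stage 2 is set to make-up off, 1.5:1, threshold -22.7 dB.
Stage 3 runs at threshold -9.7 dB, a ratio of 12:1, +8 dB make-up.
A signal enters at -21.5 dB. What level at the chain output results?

Stage 1: 24 dB above -45.5 dB, reduced 12:1 to 2 dB above → -43.5 dB; +2 dB make-up → -41.5 dB.
Stage 2: -41.5 dB ≤ -22.7 dB, so stage 2 doesn't engage; output -41.5 dB.
Stage 3: -41.5 dB is at or below the -9.7 dB threshold — no compression; make-up brings it to -33.5 dB.

-33.5 dB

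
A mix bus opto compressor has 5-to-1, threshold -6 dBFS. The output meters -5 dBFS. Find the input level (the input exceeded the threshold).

-1 dBFS

The compressed level sits -5 − (-6) = 1 dB over threshold.
Before 5:1 compression the overshoot was 1 × 5 = 5 dB, so input = -6 + 5 = -1 dBFS.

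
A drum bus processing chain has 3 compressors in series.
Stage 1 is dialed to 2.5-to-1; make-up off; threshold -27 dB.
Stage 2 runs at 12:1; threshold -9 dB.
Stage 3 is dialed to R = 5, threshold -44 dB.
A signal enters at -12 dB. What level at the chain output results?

Stage 1: overshoot 15 dB → 15/2.5 = 6 dB → -21 dB.
Stage 2: below threshold (-21 ≤ -9); passes unchanged; output -21 dB.
Stage 3: overshoot 23 dB → 23/5 = 4.6 dB → -39.4 dB.

-39.4 dB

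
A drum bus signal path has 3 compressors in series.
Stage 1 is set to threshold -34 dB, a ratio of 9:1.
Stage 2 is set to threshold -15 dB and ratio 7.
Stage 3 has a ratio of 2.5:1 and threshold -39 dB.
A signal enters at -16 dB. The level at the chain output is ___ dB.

-36.2 dB

Stage 1: -16 dB is 18 dB over -34 dB; at 9:1 that becomes 2 dB over, giving -32 dB.
Stage 2: -32 dB ≤ -15 dB, so stage 2 doesn't engage; output -32 dB.
Stage 3: -32 dB is 7 dB over -39 dB; at 2.5:1 that becomes 2.8 dB over, giving -36.2 dB.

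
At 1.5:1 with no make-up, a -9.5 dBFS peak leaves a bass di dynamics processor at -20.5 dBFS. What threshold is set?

Input is 33 dB above T (since output overshoot × R = input overshoot: (-20.5 − T)·1.5 = -9.5 − T gives T = -42.5 dBFS).
Check: -42.5 + (-9.5 − (-42.5))/1.5 = -42.5 + 22 = -20.5 dBFS. ✓

-42.5 dBFS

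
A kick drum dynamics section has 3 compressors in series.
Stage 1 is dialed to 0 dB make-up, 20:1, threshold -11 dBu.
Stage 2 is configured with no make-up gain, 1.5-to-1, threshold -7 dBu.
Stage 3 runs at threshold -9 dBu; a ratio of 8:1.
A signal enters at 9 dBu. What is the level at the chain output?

-10 dBu

Stage 1: overshoot 20 dB → 20/20 = 1 dB → -10 dBu.
Stage 2: -10 dBu ≤ -7 dBu, so stage 2 doesn't engage; output -10 dBu.
Stage 3: below threshold (-10 ≤ -9); passes unchanged; output -10 dBu.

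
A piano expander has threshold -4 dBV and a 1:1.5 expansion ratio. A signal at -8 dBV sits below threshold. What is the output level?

Below threshold, a 1:1.5 expander applies gain = (1.5−1)×(T − x) of attenuation.
(1.5−1) × 4 = 2 dB, so output = -8 − 2 = -10 dBV.

-10 dBV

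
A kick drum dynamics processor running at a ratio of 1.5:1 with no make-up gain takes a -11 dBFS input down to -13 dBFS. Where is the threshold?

Input is 6 dB above T (since output overshoot × R = input overshoot: (-13 − T)·1.5 = -11 − T gives T = -17 dBFS).
Check: -17 + (-11 − (-17))/1.5 = -17 + 4 = -13 dBFS. ✓

-17 dBFS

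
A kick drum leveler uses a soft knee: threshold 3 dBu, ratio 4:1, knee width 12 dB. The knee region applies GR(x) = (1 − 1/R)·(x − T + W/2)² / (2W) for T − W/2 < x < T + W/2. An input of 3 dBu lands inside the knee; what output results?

x − T + W/2 = 3 − 3 + 6 = 6.
GR = (1 − 1/4) × 6² / 24 = 0.75 × 36 / 24 = 1.125 dB.
Output = 3 − 1.125 = 1.875 dBu.

1.875 dBu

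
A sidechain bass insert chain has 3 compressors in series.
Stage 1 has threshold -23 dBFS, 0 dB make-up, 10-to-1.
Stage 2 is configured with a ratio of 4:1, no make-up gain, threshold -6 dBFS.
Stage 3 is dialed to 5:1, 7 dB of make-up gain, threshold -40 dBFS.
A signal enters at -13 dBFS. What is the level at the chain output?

-29.4 dBFS

Stage 1: -13 dBFS is 10 dB over -23 dBFS; at 10:1 that becomes 1 dB over, giving -22 dBFS.
Stage 2: -22 dBFS is at or below the -6 dBFS threshold — no compression; output -22 dBFS.
Stage 3: overshoot 18 dB → 18/5 = 3.6 dB → -36.4 dBFS; +7 dB make-up → -29.4 dBFS.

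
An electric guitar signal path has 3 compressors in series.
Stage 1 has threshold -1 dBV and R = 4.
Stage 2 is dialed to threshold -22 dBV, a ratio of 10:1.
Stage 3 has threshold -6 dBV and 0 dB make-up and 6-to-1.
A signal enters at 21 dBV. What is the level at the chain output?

-19.35 dBV

Stage 1: overshoot 22 dB → 22/4 = 5.5 dB → 4.5 dBV.
Stage 2: overshoot 26.5 dB → 26.5/10 = 2.65 dB → -19.35 dBV.
Stage 3: -19.35 dBV ≤ -6 dBV, so stage 3 doesn't engage; output -19.35 dBV.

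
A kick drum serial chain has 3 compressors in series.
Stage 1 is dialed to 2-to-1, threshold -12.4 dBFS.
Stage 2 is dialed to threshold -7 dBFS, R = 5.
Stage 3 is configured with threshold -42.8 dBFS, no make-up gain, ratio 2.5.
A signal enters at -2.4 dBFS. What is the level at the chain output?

-28.64 dBFS

Stage 1: -2.4 dBFS is 10 dB over -12.4 dBFS; at 2:1 that becomes 5 dB over, giving -7.4 dBFS.
Stage 2: -7.4 dBFS ≤ -7 dBFS, so stage 2 doesn't engage; output -7.4 dBFS.
Stage 3: 35.4 dB above -42.8 dBFS, reduced 2.5:1 to 14.16 dB above → -28.64 dBFS.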